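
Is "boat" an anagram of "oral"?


Word 1: "oral" → sorted: alor
Word 2: "boat" → sorted: abot
Same letters? alor != abot
Anagram = No


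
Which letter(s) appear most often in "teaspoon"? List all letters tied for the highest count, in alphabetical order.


Word: "teaspoon"
Letter counts:
  'a': 1
  'e': 1
  'n': 1
  'o': 2
  'p': 1
  's': 1
  't': 1
Maximum count = 2
Most frequent = 'o' (2 times each)


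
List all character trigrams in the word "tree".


Word: "tree" (length 4)
Number of trigrams = 4 - 3 + 1 = 2
  Position 0: "tre"
  Position 1: "ree"
Trigrams = "tre", "ree"


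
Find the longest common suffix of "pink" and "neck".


Word 1: "pink"
Word 2: "neck"
Comparing from end:
  Pos -1: 'k' == 'k'
  Pos -2: 'n' != 'c' (stop)
LCS = "k" (length 1)


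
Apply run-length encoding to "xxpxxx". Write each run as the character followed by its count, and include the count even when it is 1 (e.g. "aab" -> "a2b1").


String: "xxpxxx"
Scanning for consecutive runs:
  'x' x 2
  'p' x 1
  'x' x 3
RLE = "x2p1x3"


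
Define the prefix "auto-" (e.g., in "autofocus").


Prefix: auto-
Example: autofocus (auto- + focus)
Meaning = self


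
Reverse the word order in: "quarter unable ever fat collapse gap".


Original: "quarter unable ever fat collapse gap"
Words (1..n): quarter | unable | ever | fat | collapse | gap
Reversed (n..1): gap | collapse | fat | ever | unable | quarter
Result = "gap collapse fat ever unable quarter"


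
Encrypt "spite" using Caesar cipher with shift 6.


Word: "spite"
Shift: 6
Each letter → (letter + shift) mod 26:
  's' (18) + 6 = 24 → 'y'
  'p' (15) + 6 = 21 → 'v'
  'i' (8) + 6 = 14 → 'o'
  't' (19) + 6 = 25 → 'z'
  'e' (4) + 6 = 10 → 'k'
Result = "yvozk"


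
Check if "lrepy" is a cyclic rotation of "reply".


Word: "reply", Candidate: "lrepy"
Method: check if candidate is substring of word+word
"replyreply" contains "lrepy"? No
Is rotation = No


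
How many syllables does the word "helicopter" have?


Word: "helicopter"
Syllable breakdown: hel | i | cop | ter
Counting: 4 parts
= 4 syllables


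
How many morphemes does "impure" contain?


Word: "impure"
Morphemes: im- | pure
Each morpheme carries meaning
= 2 morphemes


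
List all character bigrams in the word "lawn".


Word: "lawn" (length 4)
Number of bigrams = 4 - 2 + 1 = 3
  Position 0: "la"
  Position 1: "aw"
  Position 2: "wn"
Bigrams = "la", "aw", "wn"


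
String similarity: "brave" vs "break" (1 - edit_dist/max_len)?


Word 1: "brave" (length 5)
Word 2: "break" (length 5)
One optimal edit sequence:
  1. keep 'b'
  2. keep 'r'
  3. substitute 'a' -> 'e'  (+1)
  4. substitute 'v' -> 'a'  (+1)
  5. substitute 'e' -> 'k'  (+1)
Edit distance = 3
Max length = max(5, 5) = 5
Similarity = 1 - 3/5
= 0.4000


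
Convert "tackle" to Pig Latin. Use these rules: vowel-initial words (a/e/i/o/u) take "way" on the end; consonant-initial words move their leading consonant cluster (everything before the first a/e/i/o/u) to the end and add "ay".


Word: "tackle"
Starts with consonant(s) → move to end, add 'ay'
Consonant cluster: "t"
Pig Latin = "ackletay"


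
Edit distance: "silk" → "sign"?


Word 1: "silk" (length 4)
Word 2: "sign" (length 4)
One optimal edit sequence (insert/delete/substitute each cost 1):
  1. keep 's'
  2. keep 'i'
  3. substitute 'l' -> 'g'  (+1)
  4. substitute 'k' -> 'n'  (+1)
Total edit operations: 2
Edit distance = 2


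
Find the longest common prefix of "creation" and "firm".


Word 1: "creation"
Word 2: "firm"
Comparing from start:
  Pos 0: 'c' != 'f' (stop)
LCP = "" (length 0)


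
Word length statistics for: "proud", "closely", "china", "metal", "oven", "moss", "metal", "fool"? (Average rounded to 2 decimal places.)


Lengths: "proud"=5, "closely"=7, "china"=5, "metal"=5, "oven"=4, "moss"=4, "metal"=5, "fool"=4
Sum = 39, Count = 8
Average = 39/8 = 4.88
= avg=4.88, min=4, max=7


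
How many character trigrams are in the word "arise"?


Word: "arise" (length 5)
Number of 3-grams = length - 3 + 1 = 5 - 3 + 1
= 3


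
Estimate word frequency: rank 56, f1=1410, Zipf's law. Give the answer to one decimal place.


Zipf's law: f(r) = f(1) / r
f(1) = 1410
f(56) = 1410 / 56
= 25.2 occurrences


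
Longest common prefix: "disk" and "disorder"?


Word 1: "disk"
Word 2: "disorder"
Comparing from start:
  Pos 0: 'd' == 'd'
  Pos 1: 'i' == 'i'
  Pos 2: 's' == 's'
  Pos 3: 'k' != 'o' (stop)
LCP = "dis" (length 3)


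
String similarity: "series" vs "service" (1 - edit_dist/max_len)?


Word 1: "series" (length 6)
Word 2: "service" (length 7)
One optimal edit sequence:
  1. keep 's'
  2. keep 'e'
  3. keep 'r'
  4. insert 'v'  (+1)
  5. keep 'i'
  6. substitute 'e' -> 'c'  (+1)
  7. substitute 's' -> 'e'  (+1)
Edit distance = 3
Max length = max(6, 7) = 7
Similarity = 1 - 3/7
= 0.5714


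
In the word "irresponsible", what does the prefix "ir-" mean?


Prefix: ir-
As in: irresponsible -> ir- + responsible
Meaning = not


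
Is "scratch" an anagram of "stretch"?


Word 1: "stretch" → sorted: cehrstt
Word 2: "scratch" → sorted: acchrst
Same letters? cehrstt != acchrst
Anagram = No


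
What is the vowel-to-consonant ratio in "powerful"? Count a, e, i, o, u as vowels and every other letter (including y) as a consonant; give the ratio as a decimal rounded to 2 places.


Word: "powerful"
Vowels (a,e,i,o,u): 3
Consonants: 5
Ratio = 3/5
= 0.60


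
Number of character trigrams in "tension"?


Word: "tension" (length 7)
Number of 3-grams = length - 3 + 1 = 7 - 3 + 1
= 5


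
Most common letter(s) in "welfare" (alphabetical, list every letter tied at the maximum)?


Word: "welfare"
Letter counts:
  'a': 1
  'e': 2
  'f': 1
  'l': 1
  'r': 1
  'w': 1
Maximum count = 2
Most frequent = 'e' (2 times each)


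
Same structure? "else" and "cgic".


Pattern of "else": [0, 1, 2, 0]
Pattern of "cgic": [0, 1, 2, 0]
Patterns match
Same pattern = Yes


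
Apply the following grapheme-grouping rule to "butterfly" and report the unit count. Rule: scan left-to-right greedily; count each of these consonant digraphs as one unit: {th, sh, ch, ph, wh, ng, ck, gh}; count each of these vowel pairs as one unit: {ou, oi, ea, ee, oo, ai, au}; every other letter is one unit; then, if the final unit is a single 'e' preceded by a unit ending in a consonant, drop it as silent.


Word: "butterfly" (9 letters)
Left-to-right scan:
  1. 'b' (letter)
  2. 'u' (letter)
  3. 't' (letter)
  4. 't' (letter)
  5. 'e' (letter)
  6. 'r' (letter)
  7. 'f' (letter)
  8. 'l' (letter)
  9. 'y' (letter)
Units from scan: 9
Sound units = 9 units


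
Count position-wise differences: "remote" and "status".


Comparing character by character (same length = 6):
  Pos 0: 'r' vs 's' !=
  Pos 1: 'e' vs 't' !=
  Pos 2: 'm' vs 'a' !=
  Pos 3: 'o' vs 't' !=
  Pos 4: 't' vs 'u' !=
  Pos 5: 'e' vs 's' !=
Hamming distance = 6


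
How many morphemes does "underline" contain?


Word: "underline"
Morphemes: under- | line
Each morpheme carries meaning
= 2 morphemes


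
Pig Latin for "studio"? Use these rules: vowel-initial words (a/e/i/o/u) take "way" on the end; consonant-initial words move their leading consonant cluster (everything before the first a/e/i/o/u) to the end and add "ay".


Word: "studio"
Starts with consonant(s) → move to end, add 'ay'
Consonant cluster: "st"
Pig Latin = "udiostay"


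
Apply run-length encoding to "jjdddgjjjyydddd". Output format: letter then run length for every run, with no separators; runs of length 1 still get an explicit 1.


String: "jjdddgjjjyydddd"
Scanning for consecutive runs:
  'j' x 2
  'd' x 3
  'g' x 1
  'j' x 3
  'y' x 2
  'd' x 4
RLE = "j2d3g1j3y2d4"


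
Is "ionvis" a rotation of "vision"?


Word: "vision", Candidate: "ionvis"
Method: check if candidate is substring of word+word
"visionvision" contains "ionvis"? Yes
Is rotation = Yes


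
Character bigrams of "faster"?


Word: "faster" (length 6)
Number of bigrams = 6 - 2 + 1 = 5
  Position 0: "fa"
  Position 1: "as"
  Position 2: "st"
  Position 3: "te"
  Position 4: "er"
Bigrams = "fa", "as", "st", "te", "er"


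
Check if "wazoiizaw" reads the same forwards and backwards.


Word: "wazoiizaw"
Reversed: "waziiozaw"
Forward == Backward? wazoiizaw != waziiozaw
Palindrome = No


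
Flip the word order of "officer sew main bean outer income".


Original: "officer sew main bean outer income"
Words (1..n): officer | sew | main | bean | outer | income
Reversed (n..1): income | outer | bean | main | sew | officer
Result = "income outer bean main sew officer"


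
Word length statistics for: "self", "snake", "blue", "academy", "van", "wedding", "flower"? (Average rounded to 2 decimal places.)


Lengths: "self"=4, "snake"=5, "blue"=4, "academy"=7, "van"=3, "wedding"=7, "flower"=6
Sum = 36, Count = 7
Average = 36/7 = 5.14
= avg=5.14, min=3, max=7


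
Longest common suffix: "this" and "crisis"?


Word 1: "this"
Word 2: "crisis"
Comparing from end:
  Pos -1: 's' == 's'
  Pos -2: 'i' == 'i'
  Pos -3: 'h' != 's' (stop)
LCS = "is" (length 2)


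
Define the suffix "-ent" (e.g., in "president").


Suffix: -ent
As in: president -> preside + -ent, with a spelling change
Meaning = one who / that which


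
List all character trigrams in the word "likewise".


Word: "likewise" (length 8)
Number of trigrams = 8 - 3 + 1 = 6
  Position 0: "lik"
  Position 1: "ike"
  Position 2: "kew"
  Position 3: "ewi"
  Position 4: "wis"
  Position 5: "ise"
Trigrams = "lik", "ike", "kew", "ewi", "wis", "ise"


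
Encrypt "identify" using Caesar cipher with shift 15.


Word: "identify"
Shift: 15
Each letter → (letter + shift) mod 26:
  'i' (8) + 15 = 23 → 'x'
  'd' (3) + 15 = 18 → 's'
  'e' (4) + 15 = 19 → 't'
  'n' (13) + 15 = 2 → 'c'
  't' (19) + 15 = 8 → 'i'
  'i' (8) + 15 = 23 → 'x'
  'f' (5) + 15 = 20 → 'u'
  'y' (24) + 15 = 13 → 'n'
Result = "xstcixun"


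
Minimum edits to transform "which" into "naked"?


Word 1: "which" (length 5)
Word 2: "naked" (length 5)
One optimal edit sequence (insert/delete/substitute each cost 1):
  1. substitute 'w' -> 'n'  (+1)
  2. substitute 'h' -> 'a'  (+1)
  3. substitute 'i' -> 'k'  (+1)
  4. substitute 'c' -> 'e'  (+1)
  5. substitute 'h' -> 'd'  (+1)
Total edit operations: 5
Edit distance = 5


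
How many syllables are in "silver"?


Word: "silver"
Syllable breakdown: sil · ver
Counting: 2 parts
= 2 syllables


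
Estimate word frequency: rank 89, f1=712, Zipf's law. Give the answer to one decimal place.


Zipf's law: f(r) = f(1) / r
f(1) = 712
f(89) = 712 / 89
= 8.0 occurrences


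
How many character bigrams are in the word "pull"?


Word: "pull" (length 4)
Number of 2-grams = length - 2 + 1 = 4 - 2 + 1
= 3


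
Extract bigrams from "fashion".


Word: "fashion" (length 7)
Number of bigrams = 7 - 2 + 1 = 6
  Position 0: "fa"
  Position 1: "as"
  Position 2: "sh"
  Position 3: "hi"
  Position 4: "io"
  Position 5: "on"
Bigrams = "fa", "as", "sh", "hi", "io", "on"


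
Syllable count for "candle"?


Word: "candle"
Syllable breakdown: can-dle
Counting: 2 parts
= 2 syllables


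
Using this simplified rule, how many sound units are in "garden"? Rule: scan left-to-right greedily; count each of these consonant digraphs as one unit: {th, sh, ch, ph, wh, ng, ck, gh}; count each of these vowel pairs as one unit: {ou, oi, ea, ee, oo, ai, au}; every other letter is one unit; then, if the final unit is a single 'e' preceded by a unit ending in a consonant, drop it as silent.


Word: "garden" (6 letters)
Left-to-right scan:
  1. 'g' (letter)
  2. 'a' (letter)
  3. 'r' (letter)
  4. 'd' (letter)
  5. 'e' (letter)
  6. 'n' (letter)
Units from scan: 6
Sound units = 6 units


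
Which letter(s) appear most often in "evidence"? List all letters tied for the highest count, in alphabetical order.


Word: "evidence"
Letter counts:
  'c': 1
  'd': 1
  'e': 3
  'i': 1
  'n': 1
  'v': 1
Maximum count = 3
Most frequent = 'e' (3 times each)


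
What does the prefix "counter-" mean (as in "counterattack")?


Prefix: counter-
Example: counterattack = counter- + attack
Meaning = against / opposite


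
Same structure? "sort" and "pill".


Pattern of "sort": [0, 1, 2, 3]
Pattern of "pill": [0, 1, 2, 2]
Patterns do not match
Same pattern = No


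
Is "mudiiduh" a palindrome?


Word: "mudiiduh"
Reversed: "hudiidum"
Forward == Backward? mudiiduh != hudiidum
Palindrome = No


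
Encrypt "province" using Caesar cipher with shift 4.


Word: "province"
Shift: 4
Each letter → (letter + shift) mod 26:
  'p' (15) + 4 = 19 → 't'
  'r' (17) + 4 = 21 → 'v'
  'o' (14) + 4 = 18 → 's'
  'v' (21) + 4 = 25 → 'z'
  'i' (8) + 4 = 12 → 'm'
  'n' (13) + 4 = 17 → 'r'
  'c' (2) + 4 = 6 → 'g'
  'e' (4) + 4 = 8 → 'i'
Result = "tvszmrgi"


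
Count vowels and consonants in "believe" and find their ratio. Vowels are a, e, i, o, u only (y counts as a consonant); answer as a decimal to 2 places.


Word: "believe"
Vowels (a,e,i,o,u): 4
Consonants: 3
Ratio = 4/3
= 1.33


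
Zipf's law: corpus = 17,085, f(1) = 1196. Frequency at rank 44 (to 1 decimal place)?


Zipf's law: f(r) = f(1) / r
f(1) = 1196
f(44) = 1196 / 44
= 27.2 occurrences


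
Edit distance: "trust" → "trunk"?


Word 1: "trust" (length 5)
Word 2: "trunk" (length 5)
One optimal edit sequence (insert/delete/substitute each cost 1):
  1. keep 't'
  2. keep 'r'
  3. keep 'u'
  4. substitute 's' -> 'n'  (+1)
  5. substitute 't' -> 'k'  (+1)
Total edit operations: 2
Edit distance = 2


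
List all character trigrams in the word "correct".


Word: "correct" (length 7)
Number of trigrams = 7 - 3 + 1 = 5
  Position 0: "cor"
  Position 1: "orr"
  Position 2: "rre"
  Position 3: "rec"
  Position 4: "ect"
Trigrams = "cor", "orr", "rre", "rec", "ect"


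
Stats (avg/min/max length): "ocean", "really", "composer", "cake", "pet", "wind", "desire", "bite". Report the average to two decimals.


Lengths: "ocean"=5, "really"=6, "composer"=8, "cake"=4, "pet"=3, "wind"=4, "desire"=6, "bite"=4
Sum = 40, Count = 8
Average = 40/8 = 5.00
= avg=5.00, min=3, max=8


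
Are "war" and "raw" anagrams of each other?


Word 1: "war" → sorted: arw
Word 2: "raw" → sorted: arw
Same letters? arw == arw
Anagram = Yes


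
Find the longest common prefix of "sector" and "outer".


Word 1: "sector"
Word 2: "outer"
Comparing from start:
  Pos 0: 's' != 'o' (stop)
LCP = "" (length 0)


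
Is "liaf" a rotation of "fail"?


Word: "fail", Candidate: "liaf"
Method: check if candidate is substring of word+word
"failfail" contains "liaf"? No
Is rotation = No


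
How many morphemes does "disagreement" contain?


Word: "disagreement"
Morphemes: dis- / agree / -ment
Each morpheme carries meaning
= 3 morphemes


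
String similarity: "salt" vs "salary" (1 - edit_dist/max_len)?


Word 1: "salt" (length 4)
Word 2: "salary" (length 6)
One optimal edit sequence:
  1. keep 's'
  2. keep 'a'
  3. keep 'l'
  4. insert 'a'  (+1)
  5. insert 'r'  (+1)
  6. substitute 't' -> 'y'  (+1)
Edit distance = 3
Max length = max(4, 6) = 6
Similarity = 1 - 3/6
= 0.5000


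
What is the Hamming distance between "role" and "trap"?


Comparing character by character (same length = 4):
  Pos 0: 'r' vs 't' !=
  Pos 1: 'o' vs 'r' !=
  Pos 2: 'l' vs 'a' !=
  Pos 3: 'e' vs 'p' !=
Hamming distance = 4


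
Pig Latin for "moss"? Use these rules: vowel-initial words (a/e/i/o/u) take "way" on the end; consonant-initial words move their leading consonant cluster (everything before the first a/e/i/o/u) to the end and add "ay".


Word: "moss"
Starts with consonant(s) → move to end, add 'ay'
Consonant cluster: "m"
Pig Latin = "ossmay"


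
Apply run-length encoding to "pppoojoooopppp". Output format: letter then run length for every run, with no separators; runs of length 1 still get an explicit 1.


String: "pppoojoooopppp"
Scanning for consecutive runs:
  'p' x 3
  'o' x 2
  'j' x 1
  'o' x 4
  'p' x 4
RLE = "p3o2j1o4p4"


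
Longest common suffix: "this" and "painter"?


Word 1: "this"
Word 2: "painter"
Comparing from end:
  Pos -1: 's' != 'r' (stop)
LCS = "" (length 0)


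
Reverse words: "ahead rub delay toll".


Original: "ahead rub delay toll"
Words (1..n): ahead | rub | delay | toll
Reversed (n..1): toll | delay | rub | ahead
Result = "toll delay rub ahead"


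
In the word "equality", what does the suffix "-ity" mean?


Suffix: -ity
Example: equality (equal + -ity)
Meaning = quality of


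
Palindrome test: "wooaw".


Word: "wooaw"
Reversed: "waoow"
Forward == Backward? wooaw != waoow
Palindrome = No


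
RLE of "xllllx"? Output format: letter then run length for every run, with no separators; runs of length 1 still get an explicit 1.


String: "xllllx"
Scanning for consecutive runs:
  'x' x 1
  'l' x 4
  'x' x 1
RLE = "x1l4x1"


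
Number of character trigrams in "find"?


Word: "find" (length 4)
Number of 3-grams = length - 3 + 1 = 4 - 3 + 1
= 2


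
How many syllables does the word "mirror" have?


Word: "mirror"
Syllable breakdown: mir / ror
Counting: 2 parts
= 2 syllables


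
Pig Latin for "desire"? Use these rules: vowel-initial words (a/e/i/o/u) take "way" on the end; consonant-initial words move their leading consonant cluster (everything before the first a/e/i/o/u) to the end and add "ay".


Word: "desire"
Starts with consonant(s) → move to end, add 'ay'
Consonant cluster: "d"
Pig Latin = "esireday"


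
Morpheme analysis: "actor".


Word: "actor"
Morphemes: act / -or
Each morpheme carries meaning
= 2 morphemes


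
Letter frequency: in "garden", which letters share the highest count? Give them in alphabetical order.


Word: "garden"
Letter counts:
  'a': 1
  'd': 1
  'e': 1
  'g': 1
  'n': 1
  'r': 1
Maximum count = 1
Most frequent = 'a', 'd', 'e', 'g', 'n', 'r' (1 time each)


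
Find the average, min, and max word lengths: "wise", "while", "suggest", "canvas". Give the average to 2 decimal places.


Lengths: "wise"=4, "while"=5, "suggest"=7, "canvas"=6
Sum = 22, Count = 4
Average = 22/4 = 5.50
= avg=5.50, min=4, max=7


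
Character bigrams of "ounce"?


Word: "ounce" (length 5)
Number of bigrams = 5 - 2 + 1 = 4
  Position 0: "ou"
  Position 1: "un"
  Position 2: "nc"
  Position 3: "ce"
Bigrams = "ou", "un", "nc", "ce"


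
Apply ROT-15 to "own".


Word: "own"
Shift: 15
Each letter → (letter + shift) mod 26:
  'o' (14) + 15 = 3 → 'd'
  'w' (22) + 15 = 11 → 'l'
  'n' (13) + 15 = 2 → 'c'
Result = "dlc"


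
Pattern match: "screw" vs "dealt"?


Pattern of "screw": [0, 1, 2, 3, 4]
Pattern of "dealt": [0, 1, 2, 3, 4]
Patterns match
Same pattern = Yes


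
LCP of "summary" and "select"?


Word 1: "summary"
Word 2: "select"
Comparing from start:
  Pos 0: 's' == 's'
  Pos 1: 'u' != 'e' (stop)
LCP = "s" (length 1)


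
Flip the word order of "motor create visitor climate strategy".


Original: "motor create visitor climate strategy"
Words (1..n): motor | create | visitor | climate | strategy
Reversed (n..1): strategy | climate | visitor | create | motor
Result = "strategy climate visitor create motor"


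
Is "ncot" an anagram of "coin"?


Word 1: "coin" → sorted: cino
Word 2: "ncot" → sorted: cnot
Same letters? cino != cnot
Anagram = No


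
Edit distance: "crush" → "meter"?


Word 1: "crush" (length 5)
Word 2: "meter" (length 5)
One optimal edit sequence (insert/delete/substitute each cost 1):
  1. substitute 'c' -> 'm'  (+1)
  2. substitute 'r' -> 'e'  (+1)
  3. substitute 'u' -> 't'  (+1)
  4. substitute 's' -> 'e'  (+1)
  5. substitute 'h' -> 'r'  (+1)
Total edit operations: 5
Edit distance = 5


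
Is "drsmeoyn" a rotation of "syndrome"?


Word: "syndrome", Candidate: "drsmeoyn"
Method: check if candidate is substring of word+word
"syndromesyndrome" contains "drsmeoyn"? No
Is rotation = No


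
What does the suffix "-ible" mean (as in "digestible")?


Suffix: -ible
As in: digestible -> digest + -ible
Meaning = capable of


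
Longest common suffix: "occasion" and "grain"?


Word 1: "occasion"
Word 2: "grain"
Comparing from end:
  Pos -1: 'n' == 'n'
  Pos -2: 'o' != 'i' (stop)
LCS = "n" (length 1)


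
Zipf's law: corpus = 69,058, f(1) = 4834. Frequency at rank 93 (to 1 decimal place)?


Zipf's law: f(r) = f(1) / r
f(1) = 4834
f(93) = 4834 / 93
= 52.0 occurrences


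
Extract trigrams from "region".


Word: "region" (length 6)
Number of trigrams = 6 - 3 + 1 = 4
  Position 0: "reg"
  Position 1: "egi"
  Position 2: "gio"
  Position 3: "ion"
Trigrams = "reg", "egi", "gio", "ion"


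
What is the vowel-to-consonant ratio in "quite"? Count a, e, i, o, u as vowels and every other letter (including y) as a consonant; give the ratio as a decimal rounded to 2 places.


Word: "quite"
Vowels (a,e,i,o,u): 3
Consonants: 2
Ratio = 3/2
= 1.50


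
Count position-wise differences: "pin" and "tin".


Comparing character by character (same length = 3):
  Pos 0: 'p' vs 't' !=
  Pos 1: 'i' vs 'i' =
  Pos 2: 'n' vs 'n' =
Hamming distance = 1


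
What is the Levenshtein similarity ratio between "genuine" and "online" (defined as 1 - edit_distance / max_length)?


Word 1: "genuine" (length 7)
Word 2: "online" (length 6)
One optimal edit sequence:
  1. delete 'g'  (+1)
  2. substitute 'e' -> 'o'  (+1)
  3. keep 'n'
  4. substitute 'u' -> 'l'  (+1)
  5. keep 'i'
  6. keep 'n'
  7. keep 'e'
Edit distance = 3
Max length = max(7, 6) = 7
Similarity = 1 - 3/7
= 0.5714


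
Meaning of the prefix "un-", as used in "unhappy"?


Prefix: un-
Example: unhappy = un- + happy
Meaning = not / reverse


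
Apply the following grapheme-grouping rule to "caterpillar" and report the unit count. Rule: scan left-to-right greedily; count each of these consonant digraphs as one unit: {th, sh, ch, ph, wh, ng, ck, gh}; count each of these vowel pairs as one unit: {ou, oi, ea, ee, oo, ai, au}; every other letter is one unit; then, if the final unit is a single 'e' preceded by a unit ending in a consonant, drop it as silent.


Word: "caterpillar" (11 letters)
Left-to-right scan:
  1. 'c' (letter)
  2. 'a' (letter)
  3. 't' (letter)
  4. 'e' (letter)
  5. 'r' (letter)
  6. 'p' (letter)
  7. 'i' (letter)
  8. 'l' (letter)
  9. 'l' (letter)
  10. 'a' (letter)
  11. 'r' (letter)
Units from scan: 11
Sound units = 11 units


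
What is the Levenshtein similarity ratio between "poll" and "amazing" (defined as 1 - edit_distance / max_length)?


Word 1: "poll" (length 4)
Word 2: "amazing" (length 7)
One optimal edit sequence:
  1. insert 'a'  (+1)
  2. insert 'm'  (+1)
  3. insert 'a'  (+1)
  4. substitute 'p' -> 'z'  (+1)
  5. substitute 'o' -> 'i'  (+1)
  6. substitute 'l' -> 'n'  (+1)
  7. substitute 'l' -> 'g'  (+1)
Edit distance = 7
Max length = max(4, 7) = 7
Similarity = 1 - 7/7
= 0.0000


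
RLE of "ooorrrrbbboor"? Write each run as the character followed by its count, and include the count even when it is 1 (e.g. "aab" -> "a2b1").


String: "ooorrrrbbboor"
Scanning for consecutive runs:
  'o' x 3
  'r' x 4
  'b' x 3
  'o' x 2
  'r' x 1
RLE = "o3r4b3o2r1"


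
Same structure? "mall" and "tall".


Pattern of "mall": [0, 1, 2, 2]
Pattern of "tall": [0, 1, 2, 2]
Patterns match
Same pattern = Yes


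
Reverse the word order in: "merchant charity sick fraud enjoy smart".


Original: "merchant charity sick fraud enjoy smart"
Words (1..n): merchant | charity | sick | fraud | enjoy | smart
Reversed (n..1): smart | enjoy | fraud | sick | charity | merchant
Result = "smart enjoy fraud sick charity merchant"


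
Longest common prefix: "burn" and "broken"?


Word 1: "burn"
Word 2: "broken"
Comparing from start:
  Pos 0: 'b' == 'b'
  Pos 1: 'u' != 'r' (stop)
LCP = "b" (length 1)


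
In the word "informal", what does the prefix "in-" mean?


Prefix: in-
As in: informal -> in- + formal
Meaning = not / into


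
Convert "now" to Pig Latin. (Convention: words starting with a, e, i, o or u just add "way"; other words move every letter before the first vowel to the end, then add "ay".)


Word: "now"
Starts with consonant(s) → move to end, add 'ay'
Consonant cluster: "n"
Pig Latin = "ownay"


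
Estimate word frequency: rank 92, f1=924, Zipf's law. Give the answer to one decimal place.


Zipf's law: f(r) = f(1) / r
f(1) = 924
f(92) = 924 / 92
= 10.0 occurrences


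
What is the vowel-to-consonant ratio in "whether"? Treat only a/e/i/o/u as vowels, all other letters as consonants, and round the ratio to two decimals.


Word: "whether"
Vowels (a,e,i,o,u): 2
Consonants: 5
Ratio = 2/5
= 0.40


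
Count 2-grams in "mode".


Word: "mode" (length 4)
Number of 2-grams = length - 2 + 1 = 4 - 2 + 1
= 3


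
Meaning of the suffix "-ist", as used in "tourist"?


Suffix: -ist
Example: tourist (tour + -ist)
Meaning = one who practices


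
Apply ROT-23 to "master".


Word: "master"
Shift: 23
Each letter → (letter + shift) mod 26:
  'm' (12) + 23 = 9 → 'j'
  'a' (0) + 23 = 23 → 'x'
  's' (18) + 23 = 15 → 'p'
  't' (19) + 23 = 16 → 'q'
  'e' (4) + 23 = 1 → 'b'
  'r' (17) + 23 = 14 → 'o'
Result = "jxpqbo"


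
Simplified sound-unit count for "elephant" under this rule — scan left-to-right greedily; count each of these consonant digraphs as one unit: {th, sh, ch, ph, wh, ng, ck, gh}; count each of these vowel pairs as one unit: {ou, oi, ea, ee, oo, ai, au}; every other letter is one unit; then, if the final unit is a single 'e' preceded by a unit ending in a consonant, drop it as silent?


Word: "elephant" (8 letters)
Left-to-right scan:
  [1] 'e' (letter)
  [2] 'l' (letter)
  [3] 'e' (letter)
  [4] 'ph' (digraph)
  [5] 'a' (letter)
  [6] 'n' (letter)
  [7] 't' (letter)
Units from scan: 7
Sound units = 7 units


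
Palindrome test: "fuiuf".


Word: "fuiuf"
Reversed: "fuiuf"
Forward == Backward? fuiuf == fuiuf
Palindrome = Yes


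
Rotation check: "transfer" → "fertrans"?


Word: "transfer", Candidate: "fertrans"
Method: check if candidate is substring of word+word
"transfertransfer" contains "fertrans"? Yes
Is rotation = Yes


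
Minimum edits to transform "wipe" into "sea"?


Word 1: "wipe" (length 4)
Word 2: "sea" (length 3)
One optimal edit sequence (insert/delete/substitute each cost 1):
  1. delete 'w'  (+1)
  2. substitute 'i' -> 's'  (+1)
  3. substitute 'p' -> 'e'  (+1)
  4. substitute 'e' -> 'a'  (+1)
Total edit operations: 4
Edit distance = 4


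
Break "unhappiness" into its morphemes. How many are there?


Word: "unhappiness"
Morphemes: un- / happi / -ness
Each morpheme carries meaning
= 3 morphemes


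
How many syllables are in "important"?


Word: "important"
Syllable breakdown: im / por / tant
Counting: 3 parts
= 3 syllables


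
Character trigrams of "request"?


Word: "request" (length 7)
Number of trigrams = 7 - 3 + 1 = 5
  Position 0: "req"
  Position 1: "equ"
  Position 2: "que"
  Position 3: "ues"
  Position 4: "est"
Trigrams = "req", "equ", "que", "ues", "est"


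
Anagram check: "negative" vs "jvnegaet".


Word 1: "negative" → sorted: aeegintv
Word 2: "jvnegaet" → sorted: aeegjntv
Same letters? aeegintv != aeegjntv
Anagram = No


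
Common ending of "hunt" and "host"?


Word 1: "hunt"
Word 2: "host"
Comparing from end:
  Pos -1: 't' == 't'
  Pos -2: 'n' != 's' (stop)
LCS = "t" (length 1)


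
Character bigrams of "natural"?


Word: "natural" (length 7)
Number of bigrams = 7 - 2 + 1 = 6
  Position 0: "na"
  Position 1: "at"
  Position 2: "tu"
  Position 3: "ur"
  Position 4: "ra"
  Position 5: "al"
Bigrams = "na", "at", "tu", "ur", "ra", "al"


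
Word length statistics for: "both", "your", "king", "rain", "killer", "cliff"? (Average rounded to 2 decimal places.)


Lengths: "both"=4, "your"=4, "king"=4, "rain"=4, "killer"=6, "cliff"=5
Sum = 27, Count = 6
Average = 27/6 = 4.50
= avg=4.50, min=4, max=6


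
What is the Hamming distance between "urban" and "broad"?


Comparing character by character (same length = 5):
  Pos 0: 'u' vs 'b' !=
  Pos 1: 'r' vs 'r' =
  Pos 2: 'b' vs 'o' !=
  Pos 3: 'a' vs 'a' =
  Pos 4: 'n' vs 'd' !=
Hamming distance = 3


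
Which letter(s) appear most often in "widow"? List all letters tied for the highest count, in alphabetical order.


Word: "widow"
Letter counts:
  'd': 1
  'i': 1
  'o': 1
  'w': 2
Maximum count = 2
Most frequent = 'w' (2 times each)


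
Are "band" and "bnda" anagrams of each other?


Word 1: "band" → sorted: abdn
Word 2: "bnda" → sorted: abdn
Same letters? abdn == abdn
Anagram = Yes


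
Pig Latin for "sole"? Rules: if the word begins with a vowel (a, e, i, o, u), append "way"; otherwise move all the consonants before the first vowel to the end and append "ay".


Word: "sole"
Starts with consonant(s) → move to end, add 'ay'
Consonant cluster: "s"
Pig Latin = "olesay"


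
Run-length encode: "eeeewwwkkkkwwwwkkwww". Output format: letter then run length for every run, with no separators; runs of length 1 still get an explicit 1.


String: "eeeewwwkkkkwwwwkkwww"
Scanning for consecutive runs:
  'e' x 4
  'w' x 3
  'k' x 4
  'w' x 4
  'k' x 2
  'w' x 3
RLE = "e4w3k4w4k2w3"


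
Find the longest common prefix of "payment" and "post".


Word 1: "payment"
Word 2: "post"
Comparing from start:
  Pos 0: 'p' == 'p'
  Pos 1: 'a' != 'o' (stop)
LCP = "p" (length 1)


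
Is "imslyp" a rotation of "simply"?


Word: "simply", Candidate: "imslyp"
Method: check if candidate is substring of word+word
"simplysimply" contains "imslyp"? No
Is rotation = No


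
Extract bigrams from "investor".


Word: "investor" (length 8)
Number of bigrams = 8 - 2 + 1 = 7
  Position 0: "in"
  Position 1: "nv"
  Position 2: "ve"
  Position 3: "es"
  Position 4: "st"
  Position 5: "to"
  Position 6: "or"
Bigrams = "in", "nv", "ve", "es", "st", "to", "or"


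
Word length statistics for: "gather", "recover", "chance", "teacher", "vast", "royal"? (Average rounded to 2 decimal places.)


Lengths: "gather"=6, "recover"=7, "chance"=6, "teacher"=7, "vast"=4, "royal"=5
Sum = 35, Count = 6
Average = 35/6 = 5.83
= avg=5.83, min=4, max=7


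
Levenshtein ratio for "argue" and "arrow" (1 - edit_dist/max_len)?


Word 1: "argue" (length 5)
Word 2: "arrow" (length 5)
One optimal edit sequence:
  1. keep 'a'
  2. keep 'r'
  3. substitute 'g' -> 'r'  (+1)
  4. substitute 'u' -> 'o'  (+1)
  5. substitute 'e' -> 'w'  (+1)
Edit distance = 3
Max length = max(5, 5) = 5
Similarity = 1 - 3/5
= 0.4000


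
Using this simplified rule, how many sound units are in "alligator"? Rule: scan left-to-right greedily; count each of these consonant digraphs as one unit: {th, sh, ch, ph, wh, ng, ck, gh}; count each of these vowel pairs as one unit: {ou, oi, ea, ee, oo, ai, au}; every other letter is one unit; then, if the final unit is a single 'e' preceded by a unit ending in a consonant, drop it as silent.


Word: "alligator" (9 letters)
Left-to-right scan:
  [1] 'a' (letter)
  [2] 'l' (letter)
  [3] 'l' (letter)
  [4] 'i' (letter)
  [5] 'g' (letter)
  [6] 'a' (letter)
  [7] 't' (letter)
  [8] 'o' (letter)
  [9] 'r' (letter)
Units from scan: 9
Sound units = 9 units


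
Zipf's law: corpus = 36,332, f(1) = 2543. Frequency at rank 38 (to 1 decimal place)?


Zipf's law: f(r) = f(1) / r
f(1) = 2543
f(38) = 2543 / 38
= 66.9 occurrences


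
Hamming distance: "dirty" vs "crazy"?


Comparing character by character (same length = 5):
  Pos 0: 'd' vs 'c' !=
  Pos 1: 'i' vs 'r' !=
  Pos 2: 'r' vs 'a' !=
  Pos 3: 't' vs 'z' !=
  Pos 4: 'y' vs 'y' =
Hamming distance = 4


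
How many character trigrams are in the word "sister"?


Word: "sister" (length 6)
Number of 3-grams = length - 3 + 1 = 6 - 3 + 1
= 4


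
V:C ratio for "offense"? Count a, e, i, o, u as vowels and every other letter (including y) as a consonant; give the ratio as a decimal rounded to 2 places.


Word: "offense"
Vowels (a,e,i,o,u): 3
Consonants: 4
Ratio = 3/4
= 0.75


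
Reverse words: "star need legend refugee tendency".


Original: "star need legend refugee tendency"
Words (1..n): star | need | legend | refugee | tendency
Reversed (n..1): tendency | refugee | legend | need | star
Result = "tendency refugee legend need star"


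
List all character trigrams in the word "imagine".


Word: "imagine" (length 7)
Number of trigrams = 7 - 3 + 1 = 5
  Position 0: "ima"
  Position 1: "mag"
  Position 2: "agi"
  Position 3: "gin"
  Position 4: "ine"
Trigrams = "ima", "mag", "agi", "gin", "ine"


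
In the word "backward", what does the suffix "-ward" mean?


Suffix: -ward
Example: backward (back + -ward)
Meaning = in the direction of


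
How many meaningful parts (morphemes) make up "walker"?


Word: "walker"
Morphemes: walk + -er
Each morpheme carries meaning
= 2 morphemes


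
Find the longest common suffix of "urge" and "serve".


Word 1: "urge"
Word 2: "serve"
Comparing from end:
  Pos -1: 'e' == 'e'
  Pos -2: 'g' != 'v' (stop)
LCS = "e" (length 1)


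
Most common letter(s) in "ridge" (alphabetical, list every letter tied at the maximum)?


Word: "ridge"
Letter counts:
  'd': 1
  'e': 1
  'g': 1
  'i': 1
  'r': 1
Maximum count = 1
Most frequent = 'd', 'e', 'g', 'i', 'r' (1 time each)


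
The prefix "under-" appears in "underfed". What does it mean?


Prefix: under-
Example: underfed (under- + fed)
Meaning = insufficient


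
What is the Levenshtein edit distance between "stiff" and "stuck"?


Word 1: "stiff" (length 5)
Word 2: "stuck" (length 5)
One optimal edit sequence (insert/delete/substitute each cost 1):
  1. keep 's'
  2. keep 't'
  3. substitute 'i' -> 'u'  (+1)
  4. substitute 'f' -> 'c'  (+1)
  5. substitute 'f' -> 'k'  (+1)
Total edit operations: 3
Edit distance = 3


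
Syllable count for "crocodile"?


Word: "crocodile"
Syllable breakdown: croc / o / dile
Counting: 3 parts
= 3 syllables


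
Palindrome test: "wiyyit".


Word: "wiyyit"
Reversed: "tiyyiw"
Forward == Backward? wiyyit != tiyyiw
Palindrome = No


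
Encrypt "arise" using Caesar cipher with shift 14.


Word: "arise"
Shift: 14
Each letter → (letter + shift) mod 26:
  'a' (0) + 14 = 14 → 'o'
  'r' (17) + 14 = 5 → 'f'
  'i' (8) + 14 = 22 → 'w'
  's' (18) + 14 = 6 → 'g'
  'e' (4) + 14 = 18 → 's'
Result = "ofwgs"


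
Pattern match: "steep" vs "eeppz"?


Pattern of "steep": [0, 1, 2, 2, 3]
Pattern of "eeppz": [0, 0, 1, 1, 2]
Patterns do not match
Same pattern = No


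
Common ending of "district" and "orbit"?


Word 1: "district"
Word 2: "orbit"
Comparing from end:
  Pos -1: 't' == 't'
  Pos -2: 'c' != 'i' (stop)
LCS = "t" (length 1)


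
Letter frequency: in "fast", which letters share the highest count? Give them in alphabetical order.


Word: "fast"
Letter counts:
  'a': 1
  'f': 1
  's': 1
  't': 1
Maximum count = 1
Most frequent = 'a', 'f', 's', 't' (1 time each)


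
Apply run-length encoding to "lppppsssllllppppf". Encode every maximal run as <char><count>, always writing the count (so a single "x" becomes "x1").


String: "lppppsssllllppppf"
Scanning for consecutive runs:
  'l' x 1
  'p' x 4
  's' x 3
  'l' x 4
  'p' x 4
  'f' x 1
RLE = "l1p4s3l4p4f1"


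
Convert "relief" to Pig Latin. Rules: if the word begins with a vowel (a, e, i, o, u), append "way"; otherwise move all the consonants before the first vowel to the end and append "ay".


Word: "relief"
Starts with consonant(s) → move to end, add 'ay'
Consonant cluster: "r"
Pig Latin = "eliefray"


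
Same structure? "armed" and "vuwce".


Pattern of "armed": [0, 1, 2, 3, 4]
Pattern of "vuwce": [0, 1, 2, 3, 4]
Patterns match
Same pattern = Yes


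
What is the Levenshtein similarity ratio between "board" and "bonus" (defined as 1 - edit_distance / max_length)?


Word 1: "board" (length 5)
Word 2: "bonus" (length 5)
One optimal edit sequence:
  1. keep 'b'
  2. keep 'o'
  3. substitute 'a' -> 'n'  (+1)
  4. substitute 'r' -> 'u'  (+1)
  5. substitute 'd' -> 's'  (+1)
Edit distance = 3
Max length = max(5, 5) = 5
Similarity = 1 - 3/5
= 0.4000


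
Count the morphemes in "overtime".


Word: "overtime"
Morphemes: over- | time
Each morpheme carries meaning
= 2 morphemes


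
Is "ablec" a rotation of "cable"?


Word: "cable", Candidate: "ablec"
Method: check if candidate is substring of word+word
"cablecable" contains "ablec"? Yes
Is rotation = Yes


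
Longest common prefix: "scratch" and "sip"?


Word 1: "scratch"
Word 2: "sip"
Comparing from start:
  Pos 0: 's' == 's'
  Pos 1: 'c' != 'i' (stop)
LCP = "s" (length 1)


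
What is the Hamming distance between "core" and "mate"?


Comparing character by character (same length = 4):
  Pos 0: 'c' vs 'm' !=
  Pos 1: 'o' vs 'a' !=
  Pos 2: 'r' vs 't' !=
  Pos 3: 'e' vs 'e' =
Hamming distance = 3


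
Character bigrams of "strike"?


Word: "strike" (length 6)
Number of bigrams = 6 - 2 + 1 = 5
  Position 0: "st"
  Position 1: "tr"
  Position 2: "ri"
  Position 3: "ik"
  Position 4: "ke"
Bigrams = "st", "tr", "ri", "ik", "ke"


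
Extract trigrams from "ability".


Word: "ability" (length 7)
Number of trigrams = 7 - 3 + 1 = 5
  Position 0: "abi"
  Position 1: "bil"
  Position 2: "ili"
  Position 3: "lit"
  Position 4: "ity"
Trigrams = "abi", "bil", "ili", "lit", "ity"


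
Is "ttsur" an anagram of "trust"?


Word 1: "trust" → sorted: rsttu
Word 2: "ttsur" → sorted: rsttu
Same letters? rsttu == rsttu
Anagram = Yes


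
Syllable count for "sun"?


Word: "sun"
Syllable breakdown: sun
Counting: 1 part
= 1 syllable


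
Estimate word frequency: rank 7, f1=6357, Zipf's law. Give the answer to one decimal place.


Zipf's law: f(r) = f(1) / r
f(1) = 6357
f(7) = 6357 / 7
= 908.1 occurrences


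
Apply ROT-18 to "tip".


Word: "tip"
Shift: 18
Each letter → (letter + shift) mod 26:
  't' (19) + 18 = 11 → 'l'
  'i' (8) + 18 = 0 → 'a'
  'p' (15) + 18 = 7 → 'h'
Result = "lah"


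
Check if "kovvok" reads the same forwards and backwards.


Word: "kovvok"
Reversed: "kovvok"
Forward == Backward? kovvok == kovvok
Palindrome = Yes


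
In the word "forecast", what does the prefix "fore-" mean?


Prefix: fore-
As in: forecast -> fore- + cast
Meaning = before


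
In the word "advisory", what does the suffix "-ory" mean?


Suffix: -ory
As in: advisory -> advise + -ory, with a spelling change
Meaning = relating to / place for


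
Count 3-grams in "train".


Word: "train" (length 5)
Number of 3-grams = length - 3 + 1 = 5 - 3 + 1
= 3


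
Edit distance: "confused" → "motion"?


Word 1: "confused" (length 8)
Word 2: "motion" (length 6)
One optimal edit sequence (insert/delete/substitute each cost 1):
  1. substitute 'c' -> 'm'  (+1)
  2. keep 'o'
  3. delete 'n'  (+1)
  4. delete 'f'  (+1)
  5. substitute 'u' -> 't'  (+1)
  6. substitute 's' -> 'i'  (+1)
  7. substitute 'e' -> 'o'  (+1)
  8. substitute 'd' -> 'n'  (+1)
Total edit operations: 7
Edit distance = 7


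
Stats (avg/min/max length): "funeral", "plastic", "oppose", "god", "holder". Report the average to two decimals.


Lengths: "funeral"=7, "plastic"=7, "oppose"=6, "god"=3, "holder"=6
Sum = 29, Count = 5
Average = 29/5 = 5.80
= avg=5.80, min=3, max=7


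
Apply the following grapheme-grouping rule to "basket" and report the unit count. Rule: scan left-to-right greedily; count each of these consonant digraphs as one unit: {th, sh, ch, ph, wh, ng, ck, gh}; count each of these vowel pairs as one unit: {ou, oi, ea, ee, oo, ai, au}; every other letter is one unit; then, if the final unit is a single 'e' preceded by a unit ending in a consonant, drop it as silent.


Word: "basket" (6 letters)
Left-to-right scan:
  (1) 'b' (letter)
  (2) 'a' (letter)
  (3) 's' (letter)
  (4) 'k' (letter)
  (5) 'e' (letter)
  (6) 't' (letter)
Units from scan: 6
Sound units = 6 units
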